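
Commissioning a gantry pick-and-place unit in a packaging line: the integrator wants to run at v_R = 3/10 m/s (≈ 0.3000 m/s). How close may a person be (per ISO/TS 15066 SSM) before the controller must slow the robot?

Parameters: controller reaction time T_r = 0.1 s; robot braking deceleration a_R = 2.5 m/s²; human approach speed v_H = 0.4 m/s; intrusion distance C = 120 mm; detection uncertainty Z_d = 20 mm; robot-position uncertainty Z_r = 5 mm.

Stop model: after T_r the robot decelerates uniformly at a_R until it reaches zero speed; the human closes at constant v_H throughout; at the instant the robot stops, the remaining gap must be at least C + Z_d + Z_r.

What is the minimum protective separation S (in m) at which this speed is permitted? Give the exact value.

S_min = 281/1000 m = 0.2810 m

braking lasts T_s = (3/10)/(5/2) = 0.1200 s
reaction-phase robot travel = 0.3000·0.1000 = 0.0300 m
robot under decel: 0.3000²/(2·2.5000) = 0.0180 m
human over T_r+T_s: 0.4000·(0.1000+0.1200) = 0.0880 m
residual clearance needed = 0.1200+0.0200+0.0050 = 0.1450 m
S_min ≈ 0.0300+0.0180+0.0880+0.1450  ⇒  S_min = 281/1000 m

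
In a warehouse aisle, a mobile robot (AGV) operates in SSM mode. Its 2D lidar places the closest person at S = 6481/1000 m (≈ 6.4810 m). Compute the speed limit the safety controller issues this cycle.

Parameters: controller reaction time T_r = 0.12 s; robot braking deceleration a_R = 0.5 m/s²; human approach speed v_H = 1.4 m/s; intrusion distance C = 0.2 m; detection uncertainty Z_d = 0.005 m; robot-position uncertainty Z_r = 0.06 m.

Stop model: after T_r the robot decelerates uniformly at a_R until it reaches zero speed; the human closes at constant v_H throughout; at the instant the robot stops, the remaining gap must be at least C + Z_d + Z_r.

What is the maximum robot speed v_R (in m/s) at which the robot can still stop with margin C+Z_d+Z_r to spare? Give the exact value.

collect terms ⇒ (1)·v_R² + (73/25)·v_R + (-756/125) = 0
  disc = (73/25)² − 4·(1)·(-756/125) = 20449/625 ; √disc = 143/25
  v_R = (−(73/25) + 143/25) / (2·(1)) = 7/5 m/s
check:
stop time T_s = (7/5)/(1/2) = 2.8000 s
robot in T_r: 1.4000·0.1200 = 0.1680 m
braking distance = 1.4000²/(2·0.5000) = 1.9600 m
human over T_r+T_s: 1.4000·(0.1200+2.8000) = 4.0880 m
C+Z_d+Z_r = 0.2000+0.0050+0.0600 = 0.2650 m
sum ≈ 0.1680+1.9600+4.0880+0.2650 ≈ 6.4810 m = S ✓

v_R_max = 7/5 m/s = 1.4000 m/s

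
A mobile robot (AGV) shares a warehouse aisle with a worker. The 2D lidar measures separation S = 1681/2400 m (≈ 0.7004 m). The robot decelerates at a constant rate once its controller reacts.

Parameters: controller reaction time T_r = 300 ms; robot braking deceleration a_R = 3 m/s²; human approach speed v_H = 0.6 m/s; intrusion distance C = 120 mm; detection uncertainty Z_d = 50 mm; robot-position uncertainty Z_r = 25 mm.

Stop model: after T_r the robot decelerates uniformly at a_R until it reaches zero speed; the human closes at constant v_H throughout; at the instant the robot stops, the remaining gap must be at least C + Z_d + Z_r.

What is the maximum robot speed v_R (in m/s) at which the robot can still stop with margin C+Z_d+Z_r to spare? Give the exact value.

collect terms ⇒ (1/6)·v_R² + (1/2)·v_R + (-781/2400) = 0
  disc = (1/2)² − 4·(1/6)·(-781/2400) = 1681/3600 ; √disc = 41/60
  v_R = (−(1/2) + 41/60) / (2·(1/6)) = 11/20 m/s
check:
stop time T_s = (11/20)/3 = 0.1833 s
robot in T_r: 0.5500·0.3000 = 0.1650 m
robot under decel: 0.5500²/(2·3.0000) = 0.0504 m
human closes 0.6000·0.4833 = 0.2900 m
margins: 0.1200+0.0500+0.0250 = 0.1950 m
sum ≈ 0.1650+0.0504+0.2900+0.1950 ≈ 0.7004 m = S ✓

v_R_max = 11/20 m/s = 0.5500 m/s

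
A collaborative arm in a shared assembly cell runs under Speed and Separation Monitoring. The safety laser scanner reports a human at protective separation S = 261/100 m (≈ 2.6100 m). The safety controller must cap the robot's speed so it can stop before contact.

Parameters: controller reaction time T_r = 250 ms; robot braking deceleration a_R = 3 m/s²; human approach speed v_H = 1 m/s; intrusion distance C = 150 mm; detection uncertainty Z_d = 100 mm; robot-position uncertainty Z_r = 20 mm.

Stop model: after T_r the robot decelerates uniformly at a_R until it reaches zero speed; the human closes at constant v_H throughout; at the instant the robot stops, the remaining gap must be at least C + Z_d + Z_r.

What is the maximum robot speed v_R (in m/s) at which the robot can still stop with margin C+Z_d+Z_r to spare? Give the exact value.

v_R_max = 11/5 m/s = 2.2000 m/s

quadratic (1/6)·v² + (7/12)·v + (-209/100) = 0
  disc = (7/12)² − 4·(1/6)·(-209/100) = 6241/3600 ; √disc = 79/60
  v_R = (−(7/12) + 79/60) / (2·(1/6)) = 11/5 m/s
check:
stop time T_s = (11/5)/3 = 0.7333 s
robot in T_r: 2.2000·0.2500 = 0.5500 m
braking distance = 2.2000²/(2·3.0000) = 0.8067 m
human over T_r+T_s: 1.0000·(0.2500+0.7333) = 0.9833 m
margins: 0.1500+0.1000+0.0200 = 0.2700 m
sum ≈ 0.5500+0.8067+0.9833+0.2700 ≈ 2.6100 m = S ✓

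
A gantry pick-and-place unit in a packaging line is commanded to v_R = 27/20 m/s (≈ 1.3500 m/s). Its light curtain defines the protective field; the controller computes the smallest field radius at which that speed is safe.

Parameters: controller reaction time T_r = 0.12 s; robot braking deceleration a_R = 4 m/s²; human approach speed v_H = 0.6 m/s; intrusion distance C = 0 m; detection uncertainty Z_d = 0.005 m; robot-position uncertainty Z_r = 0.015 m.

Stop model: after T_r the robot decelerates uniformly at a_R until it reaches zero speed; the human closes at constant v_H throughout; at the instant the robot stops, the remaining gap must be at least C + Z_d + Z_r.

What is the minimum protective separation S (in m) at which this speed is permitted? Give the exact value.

T_s = v_R/a_R = (27/20)/4 = 0.3375 s
robot covers v_R·T_r = 1.3500·0.1200 = 0.1620 m before braking
braking distance = 1.3500²/(2·4.0000) = 0.2278 m
human over T_r+T_s: 0.6000·(0.1200+0.3375) = 0.2745 m
residual clearance needed = 0.0000+0.0050+0.0150 = 0.0200 m
S_min ≈ 0.1620+0.2278+0.2745+0.0200  ⇒  S_min = 10949/16000 m

S_min = 10949/16000 m = 0.6843 m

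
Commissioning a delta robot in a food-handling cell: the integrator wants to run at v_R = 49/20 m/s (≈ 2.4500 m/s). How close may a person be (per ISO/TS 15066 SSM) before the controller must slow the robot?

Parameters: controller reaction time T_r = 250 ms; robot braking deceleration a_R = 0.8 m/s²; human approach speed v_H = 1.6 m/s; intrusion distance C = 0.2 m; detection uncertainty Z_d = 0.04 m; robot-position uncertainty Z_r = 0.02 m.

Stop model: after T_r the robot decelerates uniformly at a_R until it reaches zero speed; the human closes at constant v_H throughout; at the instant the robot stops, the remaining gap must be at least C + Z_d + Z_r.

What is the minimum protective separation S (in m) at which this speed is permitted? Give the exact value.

S_min = 31757/3200 m = 9.9241 m

braking lasts T_s = (49/20)/(4/5) = 3.0625 s
robot covers v_R·T_r = 2.4500·0.2500 = 0.6125 m before braking
robot under decel: 2.4500²/(2·0.8000) = 3.7516 m
person approaches 1.6000·(0.2500+3.0625) = 5.3000 m
C+Z_d+Z_r = 0.2000+0.0400+0.0200 = 0.2600 m
S_min ≈ 0.6125+3.7516+5.3000+0.2600  ⇒  S_min = 31757/3200 m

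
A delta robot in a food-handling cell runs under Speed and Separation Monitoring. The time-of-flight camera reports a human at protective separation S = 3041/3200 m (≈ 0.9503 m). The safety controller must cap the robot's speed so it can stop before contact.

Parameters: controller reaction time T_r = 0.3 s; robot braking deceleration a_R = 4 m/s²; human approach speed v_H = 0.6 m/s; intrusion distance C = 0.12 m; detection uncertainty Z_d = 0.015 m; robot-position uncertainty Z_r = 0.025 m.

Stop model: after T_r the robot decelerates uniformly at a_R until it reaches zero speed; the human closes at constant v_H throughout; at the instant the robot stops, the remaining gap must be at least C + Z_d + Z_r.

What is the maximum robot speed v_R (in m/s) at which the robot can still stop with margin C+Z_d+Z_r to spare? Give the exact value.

collect terms ⇒ (1/8)·v_R² + (9/20)·v_R + (-1953/3200) = 0
  disc = (9/20)² − 4·(1/8)·(-1953/3200) = 3249/6400 ; √disc = 57/80
  v_R = (−(9/20) + 57/80) / (2·(1/8)) = 21/20 m/s
check:
T_s = v_R/a_R = (21/20)/4 = 0.2625 s
robot in T_r: 1.0500·0.3000 = 0.3150 m
robot covers 1.0500·0.2625 − ½·4.0000·0.2625² = 0.1378 m while stopping
person approaches 0.6000·(0.3000+0.2625) = 0.3375 m
residual clearance needed = 0.1200+0.0150+0.0250 = 0.1600 m
sum ≈ 0.3150+0.1378+0.3375+0.1600 ≈ 0.9503 m = S ✓

v_R_max = 21/20 m/s = 1.0500 m/s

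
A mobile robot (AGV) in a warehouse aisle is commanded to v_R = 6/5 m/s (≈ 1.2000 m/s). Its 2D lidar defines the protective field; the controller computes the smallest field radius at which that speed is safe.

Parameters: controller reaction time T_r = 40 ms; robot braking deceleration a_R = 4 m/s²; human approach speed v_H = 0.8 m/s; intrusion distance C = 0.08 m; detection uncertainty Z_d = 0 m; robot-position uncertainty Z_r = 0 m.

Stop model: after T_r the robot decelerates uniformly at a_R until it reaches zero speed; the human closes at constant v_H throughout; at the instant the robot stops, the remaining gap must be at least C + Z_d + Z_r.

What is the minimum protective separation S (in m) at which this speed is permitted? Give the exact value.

S_min = 29/50 m = 0.5800 m

stop time T_s = (6/5)/4 = 0.3000 s
robot in T_r: 1.2000·0.0400 = 0.0480 m
robot covers 1.2000·0.3000 − ½·4.0000·0.3000² = 0.1800 m while stopping
human closes 0.8000·0.3400 = 0.2720 m
margins: 0.0800+0.0000+0.0000 = 0.0800 m
S_min ≈ 0.0480+0.1800+0.2720+0.0800  ⇒  S_min = 29/50 m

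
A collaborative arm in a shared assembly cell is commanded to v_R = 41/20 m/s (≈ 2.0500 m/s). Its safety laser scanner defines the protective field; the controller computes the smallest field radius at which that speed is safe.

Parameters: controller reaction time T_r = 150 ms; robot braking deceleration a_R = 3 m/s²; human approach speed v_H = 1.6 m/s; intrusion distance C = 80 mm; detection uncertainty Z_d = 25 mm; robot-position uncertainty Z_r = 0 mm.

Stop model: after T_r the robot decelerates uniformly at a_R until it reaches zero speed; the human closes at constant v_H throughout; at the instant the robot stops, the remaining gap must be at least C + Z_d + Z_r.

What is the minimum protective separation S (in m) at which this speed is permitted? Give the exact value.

braking lasts T_s = (41/20)/3 = 0.6833 s
reaction-phase robot travel = 2.0500·0.1500 = 0.3075 m
robot under decel: 2.0500²/(2·3.0000) = 0.7004 m
human closes 1.6000·0.8333 = 1.3333 m
margins: 0.0800+0.0250+0.0000 = 0.1050 m
S_min ≈ 0.3075+0.7004+1.3333+0.1050  ⇒  S_min = 1957/800 m

S_min = 1957/800 m = 2.4463 m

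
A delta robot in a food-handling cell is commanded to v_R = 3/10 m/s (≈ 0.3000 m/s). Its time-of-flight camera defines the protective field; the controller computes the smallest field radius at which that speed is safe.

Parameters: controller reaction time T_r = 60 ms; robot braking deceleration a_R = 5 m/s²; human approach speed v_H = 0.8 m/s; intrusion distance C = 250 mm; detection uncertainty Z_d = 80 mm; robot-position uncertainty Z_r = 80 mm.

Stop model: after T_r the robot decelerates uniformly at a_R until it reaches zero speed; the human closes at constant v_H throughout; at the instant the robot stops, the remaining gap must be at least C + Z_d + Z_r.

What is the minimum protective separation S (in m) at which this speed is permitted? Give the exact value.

S_min = 533/1000 m = 0.5330 m

stop time T_s = (3/10)/5 = 0.0600 s
robot in T_r: 0.3000·0.0600 = 0.0180 m
braking distance = 0.3000²/(2·5.0000) = 0.0090 m
person approaches 0.8000·(0.0600+0.0600) = 0.0960 m
residual clearance needed = 0.2500+0.0800+0.0800 = 0.4100 m
S_min ≈ 0.0180+0.0090+0.0960+0.4100  ⇒  S_min = 533/1000 m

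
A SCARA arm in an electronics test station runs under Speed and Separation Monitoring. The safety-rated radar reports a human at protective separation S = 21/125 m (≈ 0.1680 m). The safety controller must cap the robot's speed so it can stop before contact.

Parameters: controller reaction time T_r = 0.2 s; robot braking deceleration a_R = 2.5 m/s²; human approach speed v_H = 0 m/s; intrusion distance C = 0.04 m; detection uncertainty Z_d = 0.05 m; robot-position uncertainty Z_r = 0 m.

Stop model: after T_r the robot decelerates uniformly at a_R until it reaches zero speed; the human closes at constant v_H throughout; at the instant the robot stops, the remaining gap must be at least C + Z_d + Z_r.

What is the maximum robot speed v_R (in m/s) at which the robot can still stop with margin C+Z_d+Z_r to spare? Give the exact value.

v_R_max = 3/10 m/s = 0.3000 m/s

collect terms ⇒ (1/5)·v_R² + (1/5)·v_R + (-39/500) = 0
  disc = (1/5)² − 4·(1/5)·(-39/500) = 64/625 ; √disc = 8/25
  v_R = (−(1/5) + 8/25) / (2·(1/5)) = 3/10 m/s
check:
T_s = v_R/a_R = (3/10)/(5/2) = 0.1200 s
robot covers v_R·T_r = 0.3000·0.2000 = 0.0600 m before braking
braking distance = 0.3000²/(2·2.5000) = 0.0180 m
human over T_r+T_s: 0.0000·(0.2000+0.1200) = 0.0000 m
C+Z_d+Z_r = 0.0400+0.0500+0.0000 = 0.0900 m
sum ≈ 0.0600+0.0180+0.0000+0.0900 ≈ 0.1680 m = S ✓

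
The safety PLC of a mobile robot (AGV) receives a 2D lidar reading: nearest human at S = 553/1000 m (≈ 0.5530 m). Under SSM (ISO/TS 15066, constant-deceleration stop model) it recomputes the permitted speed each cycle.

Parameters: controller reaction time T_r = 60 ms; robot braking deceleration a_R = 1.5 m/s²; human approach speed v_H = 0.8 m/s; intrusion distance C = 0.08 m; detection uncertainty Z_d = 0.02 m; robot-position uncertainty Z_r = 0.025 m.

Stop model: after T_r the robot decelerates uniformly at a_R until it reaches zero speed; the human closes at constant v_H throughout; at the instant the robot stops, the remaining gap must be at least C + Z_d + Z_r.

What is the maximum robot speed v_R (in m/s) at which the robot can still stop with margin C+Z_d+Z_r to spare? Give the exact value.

v_R_max = 1/2 m/s = 0.5000 m/s

quadratic (1/3)·v² + (89/150)·v + (-19/50) = 0
  disc = (89/150)² − 4·(1/3)·(-19/50) = 19321/22500 ; √disc = 139/150
  v_R = (−(89/150) + 139/150) / (2·(1/3)) = 1/2 m/s
check:
stop time T_s = (1/2)/(3/2) = 0.3333 s
robot in T_r: 0.5000·0.0600 = 0.0300 m
robot covers 0.5000·0.3333 − ½·1.5000·0.3333² = 0.0833 m while stopping
human over T_r+T_s: 0.8000·(0.0600+0.3333) = 0.3147 m
C+Z_d+Z_r = 0.0800+0.0200+0.0250 = 0.1250 m
sum ≈ 0.0300+0.0833+0.3147+0.1250 ≈ 0.5530 m = S ✓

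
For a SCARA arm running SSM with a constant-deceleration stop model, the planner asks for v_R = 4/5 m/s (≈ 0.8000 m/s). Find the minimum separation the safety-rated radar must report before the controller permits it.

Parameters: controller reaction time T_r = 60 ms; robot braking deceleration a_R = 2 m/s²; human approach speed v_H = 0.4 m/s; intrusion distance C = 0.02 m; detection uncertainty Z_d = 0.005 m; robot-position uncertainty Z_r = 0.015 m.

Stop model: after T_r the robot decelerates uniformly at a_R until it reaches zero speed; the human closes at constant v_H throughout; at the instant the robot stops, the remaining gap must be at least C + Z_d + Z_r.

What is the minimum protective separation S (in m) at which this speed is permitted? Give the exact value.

S_min = 54/125 m = 0.4320 m

braking lasts T_s = (4/5)/2 = 0.4000 s
robot in T_r: 0.8000·0.0600 = 0.0480 m
braking distance = 0.8000²/(2·2.0000) = 0.1600 m
human closes 0.4000·0.4600 = 0.1840 m
residual clearance needed = 0.0200+0.0050+0.0150 = 0.0400 m
S_min ≈ 0.0480+0.1600+0.1840+0.0400  ⇒  S_min = 54/125 m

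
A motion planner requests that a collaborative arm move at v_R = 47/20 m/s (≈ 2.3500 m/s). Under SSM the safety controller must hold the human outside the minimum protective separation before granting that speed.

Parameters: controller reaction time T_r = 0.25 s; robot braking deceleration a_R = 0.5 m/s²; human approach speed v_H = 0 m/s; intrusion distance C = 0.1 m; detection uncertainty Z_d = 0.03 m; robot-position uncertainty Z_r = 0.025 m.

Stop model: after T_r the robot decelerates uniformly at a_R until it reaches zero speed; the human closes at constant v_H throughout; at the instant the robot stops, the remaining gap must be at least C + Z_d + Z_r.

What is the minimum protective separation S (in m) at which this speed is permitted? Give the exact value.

T_s = v_R/a_R = (47/20)/(1/2) = 4.7000 s
reaction-phase robot travel = 2.3500·0.2500 = 0.5875 m
braking distance = 2.3500²/(2·0.5000) = 5.5225 m
person approaches 0.0000·(0.2500+4.7000) = 0.0000 m
margins: 0.1000+0.0300+0.0250 = 0.1550 m
S_min ≈ 0.5875+5.5225+0.0000+0.1550  ⇒  S_min = 1253/200 m

S_min = 1253/200 m = 6.2650 m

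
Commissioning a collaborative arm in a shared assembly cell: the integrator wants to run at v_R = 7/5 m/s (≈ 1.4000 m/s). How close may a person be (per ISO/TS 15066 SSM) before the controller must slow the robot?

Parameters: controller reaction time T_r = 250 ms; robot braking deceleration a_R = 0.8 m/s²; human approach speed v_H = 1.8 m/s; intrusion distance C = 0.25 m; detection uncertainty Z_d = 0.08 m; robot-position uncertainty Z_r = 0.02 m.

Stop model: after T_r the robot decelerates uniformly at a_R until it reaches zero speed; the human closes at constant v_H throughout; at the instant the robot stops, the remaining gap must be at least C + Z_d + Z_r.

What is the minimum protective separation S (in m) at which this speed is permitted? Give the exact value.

S_min = 221/40 m = 5.5250 m

T_s = v_R/a_R = (7/5)/(4/5) = 1.7500 s
robot in T_r: 1.4000·0.2500 = 0.3500 m
robot covers 1.4000·1.7500 − ½·0.8000·1.7500² = 1.2250 m while stopping
human closes 1.8000·2.0000 = 3.6000 m
margins: 0.2500+0.0800+0.0200 = 0.3500 m
S_min ≈ 0.3500+1.2250+3.6000+0.3500  ⇒  S_min = 221/40 m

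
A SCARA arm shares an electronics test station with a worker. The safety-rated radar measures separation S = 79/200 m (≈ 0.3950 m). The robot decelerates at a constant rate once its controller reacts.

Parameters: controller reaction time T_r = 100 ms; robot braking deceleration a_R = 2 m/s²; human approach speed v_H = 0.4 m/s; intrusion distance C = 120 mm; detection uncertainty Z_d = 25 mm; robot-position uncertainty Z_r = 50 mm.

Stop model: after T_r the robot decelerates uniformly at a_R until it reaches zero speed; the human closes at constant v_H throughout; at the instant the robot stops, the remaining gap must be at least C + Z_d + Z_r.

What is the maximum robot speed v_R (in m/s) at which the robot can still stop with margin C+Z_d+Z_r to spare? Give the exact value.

v_R_max = 2/5 m/s = 0.4000 m/s

quadratic (1/4)·v² + (3/10)·v + (-4/25) = 0
  disc = (3/10)² − 4·(1/4)·(-4/25) = 1/4 ; √disc = 1/2
  v_R = (−(3/10) + 1/2) / (2·(1/4)) = 2/5 m/s
check:
stop time T_s = (2/5)/2 = 0.2000 s
robot covers v_R·T_r = 0.4000·0.1000 = 0.0400 m before braking
robot covers 0.4000·0.2000 − ½·2.0000·0.2000² = 0.0400 m while stopping
human closes 0.4000·0.3000 = 0.1200 m
residual clearance needed = 0.1200+0.0250+0.0500 = 0.1950 m
sum ≈ 0.0400+0.0400+0.1200+0.1950 ≈ 0.3950 m = S ✓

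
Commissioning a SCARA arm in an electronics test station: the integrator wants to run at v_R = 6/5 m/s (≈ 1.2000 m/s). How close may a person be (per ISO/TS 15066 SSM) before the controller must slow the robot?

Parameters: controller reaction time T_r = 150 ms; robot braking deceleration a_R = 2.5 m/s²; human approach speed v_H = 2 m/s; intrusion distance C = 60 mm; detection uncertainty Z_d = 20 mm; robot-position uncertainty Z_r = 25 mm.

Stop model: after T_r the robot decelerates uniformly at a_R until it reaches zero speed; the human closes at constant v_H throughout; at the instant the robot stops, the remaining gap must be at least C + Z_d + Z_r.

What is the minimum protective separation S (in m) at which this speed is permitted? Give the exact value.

T_s = v_R/a_R = (6/5)/(5/2) = 0.4800 s
reaction-phase robot travel = 1.2000·0.1500 = 0.1800 m
robot covers 1.2000·0.4800 − ½·2.5000·0.4800² = 0.2880 m while stopping
human over T_r+T_s: 2.0000·(0.1500+0.4800) = 1.2600 m
C+Z_d+Z_r = 0.0600+0.0200+0.0250 = 0.1050 m
S_min ≈ 0.1800+0.2880+1.2600+0.1050  ⇒  S_min = 1833/1000 m

S_min = 1833/1000 m = 1.8330 m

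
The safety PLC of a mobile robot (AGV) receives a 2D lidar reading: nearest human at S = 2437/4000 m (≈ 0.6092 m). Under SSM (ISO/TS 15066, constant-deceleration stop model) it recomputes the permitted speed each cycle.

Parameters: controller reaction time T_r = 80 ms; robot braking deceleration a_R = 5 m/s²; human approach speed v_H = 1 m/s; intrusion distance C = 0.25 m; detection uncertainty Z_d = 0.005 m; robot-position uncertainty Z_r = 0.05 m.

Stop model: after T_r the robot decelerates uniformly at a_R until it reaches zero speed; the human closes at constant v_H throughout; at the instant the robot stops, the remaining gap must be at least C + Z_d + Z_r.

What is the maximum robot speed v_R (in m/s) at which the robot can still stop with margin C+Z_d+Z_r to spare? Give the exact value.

v_R_max = 13/20 m/s = 0.6500 m/s

quadratic (1/10)·v² + (7/25)·v + (-897/4000) = 0
  disc = (7/25)² − 4·(1/10)·(-897/4000) = 1681/10000 ; √disc = 41/100
  v_R = (−(7/25) + 41/100) / (2·(1/10)) = 13/20 m/s
check:
T_s = v_R/a_R = (13/20)/5 = 0.1300 s
robot in T_r: 0.6500·0.0800 = 0.0520 m
robot under decel: 0.6500²/(2·5.0000) = 0.0423 m
human over T_r+T_s: 1.0000·(0.0800+0.1300) = 0.2100 m
residual clearance needed = 0.2500+0.0050+0.0500 = 0.3050 m
sum ≈ 0.0520+0.0423+0.2100+0.3050 ≈ 0.6092 m = S ✓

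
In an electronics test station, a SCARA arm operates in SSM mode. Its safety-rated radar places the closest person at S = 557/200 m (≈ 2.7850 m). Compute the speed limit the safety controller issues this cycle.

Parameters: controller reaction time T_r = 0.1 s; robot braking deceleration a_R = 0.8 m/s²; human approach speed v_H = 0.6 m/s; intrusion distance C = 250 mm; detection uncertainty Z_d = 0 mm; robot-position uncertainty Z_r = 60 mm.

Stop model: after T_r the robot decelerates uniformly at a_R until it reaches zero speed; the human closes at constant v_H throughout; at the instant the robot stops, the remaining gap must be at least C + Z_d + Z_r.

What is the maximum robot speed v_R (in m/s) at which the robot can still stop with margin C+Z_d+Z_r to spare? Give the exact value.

v_R_max = 7/5 m/s = 1.4000 m/s

at the boundary: (5/8)·v² + (17/20)·v + (-483/200) = 0
  disc = (17/20)² − 4·(5/8)·(-483/200) = 169/25 ; √disc = 13/5
  v_R = (−(17/20) + 13/5) / (2·(5/8)) = 7/5 m/s
check:
stop time T_s = (7/5)/(4/5) = 1.7500 s
robot covers v_R·T_r = 1.4000·0.1000 = 0.1400 m before braking
robot under decel: 1.4000²/(2·0.8000) = 1.2250 m
person approaches 0.6000·(0.1000+1.7500) = 1.1100 m
margins: 0.2500+0.0000+0.0600 = 0.3100 m
sum ≈ 0.1400+1.2250+1.1100+0.3100 ≈ 2.7850 m = S ✓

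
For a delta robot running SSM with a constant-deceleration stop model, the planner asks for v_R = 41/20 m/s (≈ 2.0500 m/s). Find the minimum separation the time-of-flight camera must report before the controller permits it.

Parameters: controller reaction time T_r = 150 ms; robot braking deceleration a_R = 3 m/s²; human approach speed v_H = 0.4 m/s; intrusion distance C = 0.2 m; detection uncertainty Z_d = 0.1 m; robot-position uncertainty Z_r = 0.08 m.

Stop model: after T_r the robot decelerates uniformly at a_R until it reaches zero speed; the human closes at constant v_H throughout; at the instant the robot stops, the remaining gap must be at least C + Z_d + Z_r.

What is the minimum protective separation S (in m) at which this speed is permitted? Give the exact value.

braking lasts T_s = (41/20)/3 = 0.6833 s
reaction-phase robot travel = 2.0500·0.1500 = 0.3075 m
robot under decel: 2.0500²/(2·3.0000) = 0.7004 m
person approaches 0.4000·(0.1500+0.6833) = 0.3333 m
margins: 0.2000+0.1000+0.0800 = 0.3800 m
S_min ≈ 0.3075+0.7004+0.3333+0.3800  ⇒  S_min = 1377/800 m

S_min = 1377/800 m = 1.7212 m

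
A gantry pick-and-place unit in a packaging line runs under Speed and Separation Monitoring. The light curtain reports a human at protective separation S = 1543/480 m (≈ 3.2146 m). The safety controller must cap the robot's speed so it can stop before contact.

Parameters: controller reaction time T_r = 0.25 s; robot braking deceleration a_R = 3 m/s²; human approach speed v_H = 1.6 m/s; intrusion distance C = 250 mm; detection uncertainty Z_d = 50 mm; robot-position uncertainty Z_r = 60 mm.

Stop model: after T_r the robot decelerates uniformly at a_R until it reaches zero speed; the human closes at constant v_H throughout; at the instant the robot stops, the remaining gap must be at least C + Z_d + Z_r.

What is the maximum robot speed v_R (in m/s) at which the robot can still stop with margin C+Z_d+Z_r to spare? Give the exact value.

v_R_max = 43/20 m/s = 2.1500 m/s

quadratic (1/6)·v² + (47/60)·v + (-5891/2400) = 0
  disc = (47/60)² − 4·(1/6)·(-5891/2400) = 9/4 ; √disc = 3/2
  v_R = (−(47/60) + 3/2) / (2·(1/6)) = 43/20 m/s
check:
stop time T_s = (43/20)/3 = 0.7167 s
robot covers v_R·T_r = 2.1500·0.2500 = 0.5375 m before braking
robot under decel: 2.1500²/(2·3.0000) = 0.7704 m
person approaches 1.6000·(0.2500+0.7167) = 1.5467 m
C+Z_d+Z_r = 0.2500+0.0500+0.0600 = 0.3600 m
sum ≈ 0.5375+0.7704+1.5467+0.3600 ≈ 3.2146 m = S ✓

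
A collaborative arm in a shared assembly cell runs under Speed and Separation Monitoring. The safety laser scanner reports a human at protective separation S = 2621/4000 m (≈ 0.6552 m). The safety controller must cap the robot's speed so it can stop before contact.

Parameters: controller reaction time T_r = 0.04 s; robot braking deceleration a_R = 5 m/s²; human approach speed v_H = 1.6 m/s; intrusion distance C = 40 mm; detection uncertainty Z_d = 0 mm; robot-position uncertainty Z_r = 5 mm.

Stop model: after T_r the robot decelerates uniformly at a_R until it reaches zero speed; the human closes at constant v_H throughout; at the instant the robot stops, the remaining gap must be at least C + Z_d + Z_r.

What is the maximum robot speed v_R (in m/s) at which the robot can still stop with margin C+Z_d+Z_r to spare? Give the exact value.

v_R_max = 23/20 m/s = 1.1500 m/s

at the boundary: (1/10)·v² + (9/25)·v + (-437/800) = 0
  disc = (9/25)² − 4·(1/10)·(-437/800) = 3481/10000 ; √disc = 59/100
  v_R = (−(9/25) + 59/100) / (2·(1/10)) = 23/20 m/s
check:
braking lasts T_s = (23/20)/5 = 0.2300 s
robot covers v_R·T_r = 1.1500·0.0400 = 0.0460 m before braking
robot covers 1.1500·0.2300 − ½·5.0000·0.2300² = 0.1323 m while stopping
person approaches 1.6000·(0.0400+0.2300) = 0.4320 m
residual clearance needed = 0.0400+0.0000+0.0050 = 0.0450 m
sum ≈ 0.0460+0.1323+0.4320+0.0450 ≈ 0.6552 m = S ✓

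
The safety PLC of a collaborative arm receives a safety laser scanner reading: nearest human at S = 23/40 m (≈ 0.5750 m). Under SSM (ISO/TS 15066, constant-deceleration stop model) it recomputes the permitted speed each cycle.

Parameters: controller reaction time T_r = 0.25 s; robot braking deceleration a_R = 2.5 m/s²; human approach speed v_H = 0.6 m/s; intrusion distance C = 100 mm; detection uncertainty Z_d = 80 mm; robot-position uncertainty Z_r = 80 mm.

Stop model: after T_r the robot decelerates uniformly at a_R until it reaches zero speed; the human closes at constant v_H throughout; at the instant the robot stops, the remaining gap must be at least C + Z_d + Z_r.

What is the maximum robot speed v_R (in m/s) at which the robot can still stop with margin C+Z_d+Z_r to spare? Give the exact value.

collect terms ⇒ (1/5)·v_R² + (49/100)·v_R + (-33/200) = 0
  disc = (49/100)² − 4·(1/5)·(-33/200) = 3721/10000 ; √disc = 61/100
  v_R = (−(49/100) + 61/100) / (2·(1/5)) = 3/10 m/s
check:
braking lasts T_s = (3/10)/(5/2) = 0.1200 s
robot in T_r: 0.3000·0.2500 = 0.0750 m
robot covers 0.3000·0.1200 − ½·2.5000·0.1200² = 0.0180 m while stopping
human over T_r+T_s: 0.6000·(0.2500+0.1200) = 0.2220 m
residual clearance needed = 0.1000+0.0800+0.0800 = 0.2600 m
sum ≈ 0.0750+0.0180+0.2220+0.2600 ≈ 0.5750 m = S ✓

v_R_max = 3/10 m/s = 0.3000 m/s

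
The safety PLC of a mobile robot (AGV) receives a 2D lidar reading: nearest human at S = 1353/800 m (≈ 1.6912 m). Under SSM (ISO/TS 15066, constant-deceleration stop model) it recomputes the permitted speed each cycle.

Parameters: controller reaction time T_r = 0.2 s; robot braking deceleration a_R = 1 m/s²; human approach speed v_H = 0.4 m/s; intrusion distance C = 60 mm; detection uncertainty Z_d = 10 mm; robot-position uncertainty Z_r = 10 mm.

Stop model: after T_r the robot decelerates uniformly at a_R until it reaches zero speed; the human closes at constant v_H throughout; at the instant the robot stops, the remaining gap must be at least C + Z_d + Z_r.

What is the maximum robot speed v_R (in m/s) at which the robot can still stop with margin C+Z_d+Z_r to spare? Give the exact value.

v_R_max = 5/4 m/s = 1.2500 m/s

collect terms ⇒ (1/2)·v_R² + (3/5)·v_R + (-49/32) = 0
  disc = (3/5)² − 4·(1/2)·(-49/32) = 1369/400 ; √disc = 37/20
  v_R = (−(3/5) + 37/20) / (2·(1/2)) = 5/4 m/s
check:
braking lasts T_s = (5/4)/1 = 1.2500 s
robot in T_r: 1.2500·0.2000 = 0.2500 m
robot under decel: 1.2500²/(2·1.0000) = 0.7812 m
person approaches 0.4000·(0.2000+1.2500) = 0.5800 m
residual clearance needed = 0.0600+0.0100+0.0100 = 0.0800 m
sum ≈ 0.2500+0.7812+0.5800+0.0800 ≈ 1.6912 m = S ✓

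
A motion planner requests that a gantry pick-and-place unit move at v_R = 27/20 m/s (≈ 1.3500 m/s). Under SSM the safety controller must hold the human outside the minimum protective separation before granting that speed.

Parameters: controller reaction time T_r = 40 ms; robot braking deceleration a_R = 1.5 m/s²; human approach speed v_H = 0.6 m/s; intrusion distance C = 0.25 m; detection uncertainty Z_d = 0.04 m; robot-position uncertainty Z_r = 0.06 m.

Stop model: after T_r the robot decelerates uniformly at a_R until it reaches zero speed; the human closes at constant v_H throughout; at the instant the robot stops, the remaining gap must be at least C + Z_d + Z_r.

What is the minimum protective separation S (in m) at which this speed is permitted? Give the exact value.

T_s = v_R/a_R = (27/20)/(3/2) = 0.9000 s
robot covers v_R·T_r = 1.3500·0.0400 = 0.0540 m before braking
braking distance = 1.3500²/(2·1.5000) = 0.6075 m
person approaches 0.6000·(0.0400+0.9000) = 0.5640 m
residual clearance needed = 0.2500+0.0400+0.0600 = 0.3500 m
S_min ≈ 0.0540+0.6075+0.5640+0.3500  ⇒  S_min = 3151/2000 m

S_min = 3151/2000 m = 1.5755 m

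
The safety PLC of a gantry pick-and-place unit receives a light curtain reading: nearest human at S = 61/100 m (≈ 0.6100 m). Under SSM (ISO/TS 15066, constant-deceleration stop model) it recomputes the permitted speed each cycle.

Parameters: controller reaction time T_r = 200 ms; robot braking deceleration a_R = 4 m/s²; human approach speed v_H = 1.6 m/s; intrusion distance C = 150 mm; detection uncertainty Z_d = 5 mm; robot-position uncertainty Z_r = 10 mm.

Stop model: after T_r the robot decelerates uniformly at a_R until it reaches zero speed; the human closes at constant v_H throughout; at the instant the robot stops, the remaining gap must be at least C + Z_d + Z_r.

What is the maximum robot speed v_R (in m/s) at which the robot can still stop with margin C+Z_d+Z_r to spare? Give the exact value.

v_R_max = 1/5 m/s = 0.2000 m/s

at the boundary: (1/8)·v² + (3/5)·v + (-1/8) = 0
  disc = (3/5)² − 4·(1/8)·(-1/8) = 169/400 ; √disc = 13/20
  v_R = (−(3/5) + 13/20) / (2·(1/8)) = 1/5 m/s
check:
T_s = v_R/a_R = (1/5)/4 = 0.0500 s
reaction-phase robot travel = 0.2000·0.2000 = 0.0400 m
robot under decel: 0.2000²/(2·4.0000) = 0.0050 m
human over T_r+T_s: 1.6000·(0.2000+0.0500) = 0.4000 m
margins: 0.1500+0.0050+0.0100 = 0.1650 m
sum ≈ 0.0400+0.0050+0.4000+0.1650 ≈ 0.6100 m = S ✓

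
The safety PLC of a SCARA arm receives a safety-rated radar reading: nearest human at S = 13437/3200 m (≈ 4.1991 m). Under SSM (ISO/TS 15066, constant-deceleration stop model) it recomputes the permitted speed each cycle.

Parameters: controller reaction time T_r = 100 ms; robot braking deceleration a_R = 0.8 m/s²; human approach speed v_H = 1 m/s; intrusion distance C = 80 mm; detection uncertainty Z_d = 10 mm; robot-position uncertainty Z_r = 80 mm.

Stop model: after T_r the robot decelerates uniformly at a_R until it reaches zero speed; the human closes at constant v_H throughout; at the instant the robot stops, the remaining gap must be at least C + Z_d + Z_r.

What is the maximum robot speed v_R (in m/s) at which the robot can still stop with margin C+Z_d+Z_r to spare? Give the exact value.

v_R_max = 33/20 m/s = 1.6500 m/s

at the boundary: (5/8)·v² + (27/20)·v + (-12573/3200) = 0
  disc = (27/20)² − 4·(5/8)·(-12573/3200) = 74529/6400 ; √disc = 273/80
  v_R = (−(27/20) + 273/80) / (2·(5/8)) = 33/20 m/s
check:
T_s = v_R/a_R = (33/20)/(4/5) = 2.0625 s
robot in T_r: 1.6500·0.1000 = 0.1650 m
braking distance = 1.6500²/(2·0.8000) = 1.7016 m
human closes 1.0000·2.1625 = 2.1625 m
margins: 0.0800+0.0100+0.0800 = 0.1700 m
sum ≈ 0.1650+1.7016+2.1625+0.1700 ≈ 4.1991 m = S ✓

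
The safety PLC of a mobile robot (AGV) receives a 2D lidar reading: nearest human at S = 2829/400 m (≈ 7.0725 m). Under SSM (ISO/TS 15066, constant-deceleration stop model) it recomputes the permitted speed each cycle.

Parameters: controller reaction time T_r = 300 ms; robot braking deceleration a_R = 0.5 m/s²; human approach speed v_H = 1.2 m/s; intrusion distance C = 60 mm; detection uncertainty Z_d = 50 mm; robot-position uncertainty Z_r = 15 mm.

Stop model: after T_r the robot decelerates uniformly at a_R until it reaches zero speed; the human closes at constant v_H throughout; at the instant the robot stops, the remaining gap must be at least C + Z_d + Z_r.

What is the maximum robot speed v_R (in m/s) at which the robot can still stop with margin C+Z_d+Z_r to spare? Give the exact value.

collect terms ⇒ (1)·v_R² + (27/10)·v_R + (-527/80) = 0
  disc = (27/10)² − 4·(1)·(-527/80) = 841/25 ; √disc = 29/5
  v_R = (−(27/10) + 29/5) / (2·(1)) = 31/20 m/s
check:
stop time T_s = (31/20)/(1/2) = 3.1000 s
robot in T_r: 1.5500·0.3000 = 0.4650 m
robot covers 1.5500·3.1000 − ½·0.5000·3.1000² = 2.4025 m while stopping
person approaches 1.2000·(0.3000+3.1000) = 4.0800 m
margins: 0.0600+0.0500+0.0150 = 0.1250 m
sum ≈ 0.4650+2.4025+4.0800+0.1250 ≈ 7.0725 m = S ✓

v_R_max = 31/20 m/s = 1.5500 m/s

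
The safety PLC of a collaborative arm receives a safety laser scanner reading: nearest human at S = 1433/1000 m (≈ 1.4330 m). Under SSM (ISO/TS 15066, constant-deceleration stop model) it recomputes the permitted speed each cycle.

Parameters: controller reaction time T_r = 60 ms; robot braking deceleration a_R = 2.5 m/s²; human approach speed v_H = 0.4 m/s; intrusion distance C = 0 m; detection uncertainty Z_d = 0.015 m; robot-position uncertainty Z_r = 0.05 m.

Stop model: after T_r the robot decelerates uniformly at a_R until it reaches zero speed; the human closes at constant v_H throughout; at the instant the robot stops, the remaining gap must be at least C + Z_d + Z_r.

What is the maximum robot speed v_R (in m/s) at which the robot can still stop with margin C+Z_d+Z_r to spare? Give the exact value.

at the boundary: (1/5)·v² + (11/50)·v + (-168/125) = 0
  disc = (11/50)² − 4·(1/5)·(-168/125) = 2809/2500 ; √disc = 53/50
  v_R = (−(11/50) + 53/50) / (2·(1/5)) = 21/10 m/s
check:
T_s = v_R/a_R = (21/10)/(5/2) = 0.8400 s
robot covers v_R·T_r = 2.1000·0.0600 = 0.1260 m before braking
braking distance = 2.1000²/(2·2.5000) = 0.8820 m
human over T_r+T_s: 0.4000·(0.0600+0.8400) = 0.3600 m
residual clearance needed = 0.0000+0.0150+0.0500 = 0.0650 m
sum ≈ 0.1260+0.8820+0.3600+0.0650 ≈ 1.4330 m = S ✓

v_R_max = 21/10 m/s = 2.1000 m/s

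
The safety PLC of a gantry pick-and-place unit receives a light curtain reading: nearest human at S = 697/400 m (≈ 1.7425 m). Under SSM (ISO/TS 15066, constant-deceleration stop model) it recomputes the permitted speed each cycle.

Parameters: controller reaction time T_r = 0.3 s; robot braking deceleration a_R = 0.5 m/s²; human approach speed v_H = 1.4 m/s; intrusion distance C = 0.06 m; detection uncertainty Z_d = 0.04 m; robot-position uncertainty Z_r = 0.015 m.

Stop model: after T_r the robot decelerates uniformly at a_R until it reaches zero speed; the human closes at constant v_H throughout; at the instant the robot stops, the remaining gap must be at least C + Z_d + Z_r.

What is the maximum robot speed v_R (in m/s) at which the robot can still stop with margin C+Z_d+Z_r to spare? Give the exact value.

v_R_max = 7/20 m/s = 0.3500 m/s

collect terms ⇒ (1)·v_R² + (31/10)·v_R + (-483/400) = 0
  disc = (31/10)² − 4·(1)·(-483/400) = 361/25 ; √disc = 19/5
  v_R = (−(31/10) + 19/5) / (2·(1)) = 7/20 m/s
check:
T_s = v_R/a_R = (7/20)/(1/2) = 0.7000 s
robot in T_r: 0.3500·0.3000 = 0.1050 m
robot covers 0.3500·0.7000 − ½·0.5000·0.7000² = 0.1225 m while stopping
human over T_r+T_s: 1.4000·(0.3000+0.7000) = 1.4000 m
residual clearance needed = 0.0600+0.0400+0.0150 = 0.1150 m
sum ≈ 0.1050+0.1225+1.4000+0.1150 ≈ 1.7425 m = S ✓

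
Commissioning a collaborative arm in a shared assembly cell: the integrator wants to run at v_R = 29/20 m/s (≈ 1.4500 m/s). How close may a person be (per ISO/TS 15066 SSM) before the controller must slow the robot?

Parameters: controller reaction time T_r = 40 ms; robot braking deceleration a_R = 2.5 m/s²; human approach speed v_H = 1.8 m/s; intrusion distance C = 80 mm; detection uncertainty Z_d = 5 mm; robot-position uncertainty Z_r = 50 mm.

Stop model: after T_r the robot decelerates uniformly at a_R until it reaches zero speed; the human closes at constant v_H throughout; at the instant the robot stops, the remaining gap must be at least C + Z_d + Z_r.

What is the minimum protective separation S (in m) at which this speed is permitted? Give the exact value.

S_min = 3459/2000 m = 1.7295 m

braking lasts T_s = (29/20)/(5/2) = 0.5800 s
reaction-phase robot travel = 1.4500·0.0400 = 0.0580 m
robot under decel: 1.4500²/(2·2.5000) = 0.4205 m
human closes 1.8000·0.6200 = 1.1160 m
C+Z_d+Z_r = 0.0800+0.0050+0.0500 = 0.1350 m
S_min ≈ 0.0580+0.4205+1.1160+0.1350  ⇒  S_min = 3459/2000 m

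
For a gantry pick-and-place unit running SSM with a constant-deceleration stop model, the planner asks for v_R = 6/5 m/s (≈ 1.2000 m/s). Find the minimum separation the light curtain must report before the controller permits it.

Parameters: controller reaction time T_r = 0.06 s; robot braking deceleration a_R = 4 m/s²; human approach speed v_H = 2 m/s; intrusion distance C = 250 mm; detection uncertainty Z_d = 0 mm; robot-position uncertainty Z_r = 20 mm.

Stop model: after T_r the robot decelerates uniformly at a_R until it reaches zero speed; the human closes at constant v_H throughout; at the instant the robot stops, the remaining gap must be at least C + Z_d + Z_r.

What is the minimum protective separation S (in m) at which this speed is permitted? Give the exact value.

braking lasts T_s = (6/5)/4 = 0.3000 s
reaction-phase robot travel = 1.2000·0.0600 = 0.0720 m
robot under decel: 1.2000²/(2·4.0000) = 0.1800 m
human over T_r+T_s: 2.0000·(0.0600+0.3000) = 0.7200 m
residual clearance needed = 0.2500+0.0000+0.0200 = 0.2700 m
S_min ≈ 0.0720+0.1800+0.7200+0.2700  ⇒  S_min = 621/500 m

S_min = 621/500 m = 1.2420 m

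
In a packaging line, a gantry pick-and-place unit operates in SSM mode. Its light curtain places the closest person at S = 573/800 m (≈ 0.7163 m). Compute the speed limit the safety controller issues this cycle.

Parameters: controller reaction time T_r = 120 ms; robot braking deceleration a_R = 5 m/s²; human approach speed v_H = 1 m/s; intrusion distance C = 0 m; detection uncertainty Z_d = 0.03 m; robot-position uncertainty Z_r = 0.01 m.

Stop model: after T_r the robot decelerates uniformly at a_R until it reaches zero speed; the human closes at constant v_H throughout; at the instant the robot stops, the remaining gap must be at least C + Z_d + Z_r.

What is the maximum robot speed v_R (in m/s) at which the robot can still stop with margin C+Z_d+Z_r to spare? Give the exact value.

quadratic (1/10)·v² + (8/25)·v + (-89/160) = 0
  disc = (8/25)² − 4·(1/10)·(-89/160) = 3249/10000 ; √disc = 57/100
  v_R = (−(8/25) + 57/100) / (2·(1/10)) = 5/4 m/s
check:
T_s = v_R/a_R = (5/4)/5 = 0.2500 s
reaction-phase robot travel = 1.2500·0.1200 = 0.1500 m
braking distance = 1.2500²/(2·5.0000) = 0.1562 m
person approaches 1.0000·(0.1200+0.2500) = 0.3700 m
margins: 0.0000+0.0300+0.0100 = 0.0400 m
sum ≈ 0.1500+0.1562+0.3700+0.0400 ≈ 0.7163 m = S ✓

v_R_max = 5/4 m/s = 1.2500 m/s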